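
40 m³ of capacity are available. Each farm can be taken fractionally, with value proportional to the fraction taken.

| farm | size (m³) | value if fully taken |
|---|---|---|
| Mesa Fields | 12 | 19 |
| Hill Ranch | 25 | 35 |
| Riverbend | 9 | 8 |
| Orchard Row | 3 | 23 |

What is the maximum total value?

Best value per unit of size first: Orchard Row 23/3≈7.67, Mesa Fields 19/12≈1.58, Hill Ranch 35/25≈1.4, Riverbend 8/9≈0.889.
Orchard Row: take in full, 3 m³ for value 23 → 37 left.
All 12 m³ of Mesa Fields fit (value 19) → 25 remain.
Hill Ranch: take in full, 25 m³ for value 35 → 0 left.
Total value = 77.

77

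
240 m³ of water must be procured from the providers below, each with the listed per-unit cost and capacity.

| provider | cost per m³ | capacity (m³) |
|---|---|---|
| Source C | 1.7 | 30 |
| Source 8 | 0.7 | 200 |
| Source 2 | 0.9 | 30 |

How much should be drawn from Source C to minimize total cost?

10

Fill from the cheapest provider first.
Source 8 at 0.7: take all 200 m³ ; 40 still needed.
Source 2 at 0.9: take all 30 m³ ; 10 still needed.
Source C (1.7): take the remaining 10 ; done.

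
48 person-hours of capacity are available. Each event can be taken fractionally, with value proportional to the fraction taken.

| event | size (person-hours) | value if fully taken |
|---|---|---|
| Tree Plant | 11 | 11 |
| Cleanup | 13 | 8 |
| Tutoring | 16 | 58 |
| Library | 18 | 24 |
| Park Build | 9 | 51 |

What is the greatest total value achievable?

Rank by value-to-size ratio: Park Build 51/9≈5.67, Tutoring 58/16≈3.62, Library 24/18≈1.33, Tree Plant 11/11≈1, Cleanup 8/13≈0.615.
Park Build: take in full, 9 person-hours for value 51 → 39 left.
All 16 person-hours of Tutoring fit (value 58) → 23 remain.
All 18 person-hours of Library fit (value 24) → 5 remain.
5 person-hours left: a 5/11 share of Tree Plant gives 11×5/11 = 5.
Total value = 138.

138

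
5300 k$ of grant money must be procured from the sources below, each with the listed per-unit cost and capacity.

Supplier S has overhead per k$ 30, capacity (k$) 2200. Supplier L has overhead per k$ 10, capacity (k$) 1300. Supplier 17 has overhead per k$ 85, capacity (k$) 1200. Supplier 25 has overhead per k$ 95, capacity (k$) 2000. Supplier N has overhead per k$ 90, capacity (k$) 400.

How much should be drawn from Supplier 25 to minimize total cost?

Fill from the cheapest source first.
Supplier L at 10: take all 1300 k$ → 4000 still needed.
Take 2200 from Supplier S at 30 → need 1800 more.
Take 1200 from Supplier 17 at 85 → need 600 more.
Supplier N at 90: take all 400 k$ → 200 still needed.
Supplier 25 at 95: take 200 of its 2000 → requirement met.

200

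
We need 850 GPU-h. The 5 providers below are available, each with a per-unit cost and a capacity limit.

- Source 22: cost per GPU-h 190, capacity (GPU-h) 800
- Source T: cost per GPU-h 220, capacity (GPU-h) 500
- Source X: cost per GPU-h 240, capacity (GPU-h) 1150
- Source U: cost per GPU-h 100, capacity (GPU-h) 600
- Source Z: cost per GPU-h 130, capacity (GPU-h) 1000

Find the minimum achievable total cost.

Use providers in increasing cost order.
Source U (100): use full 600 ; 250 GPU-h to go.
Source Z (130): take the remaining 250 ; done.
Source 22, Source T, Source X: unused.
Cost = 600×100 + 250×130 = 92500.

92500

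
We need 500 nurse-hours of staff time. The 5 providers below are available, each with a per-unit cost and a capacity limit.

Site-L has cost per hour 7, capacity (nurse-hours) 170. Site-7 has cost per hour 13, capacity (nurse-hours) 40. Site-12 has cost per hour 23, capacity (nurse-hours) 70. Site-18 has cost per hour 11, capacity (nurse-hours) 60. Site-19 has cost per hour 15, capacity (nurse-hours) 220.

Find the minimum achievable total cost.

5900

Fill from the cheapest provider first.
Site-L at 7: take all 170 nurse-hours — 330 still needed.
Site-18 (11): use full 60 — 270 nurse-hours to go.
Site-7 at 13: take all 40 nurse-hours — 230 still needed.
Site-19 at 15: take all 220 nurse-hours — 10 still needed.
Site-12 at 23: take 10 of its 70 — requirement met.
Cost = 170×7 + 60×11 + 40×13 + 220×15 + 10×23 = 5900.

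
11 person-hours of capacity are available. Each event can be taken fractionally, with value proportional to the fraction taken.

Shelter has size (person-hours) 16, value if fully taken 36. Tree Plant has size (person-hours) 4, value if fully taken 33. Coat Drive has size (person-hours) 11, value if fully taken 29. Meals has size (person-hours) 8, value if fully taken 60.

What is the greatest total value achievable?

Rank by value-to-size ratio: Tree Plant 33/4≈8.25, Meals 60/8≈7.5, Coat Drive 29/11≈2.64, Shelter 36/16≈2.25.
Tree Plant: take in full, 4 person-hours for value 33 ; 7 left.
7 person-hours left: a 7/8 share of Meals gives 60×7/8 = 52.5.
Total value = 85.5.

85.5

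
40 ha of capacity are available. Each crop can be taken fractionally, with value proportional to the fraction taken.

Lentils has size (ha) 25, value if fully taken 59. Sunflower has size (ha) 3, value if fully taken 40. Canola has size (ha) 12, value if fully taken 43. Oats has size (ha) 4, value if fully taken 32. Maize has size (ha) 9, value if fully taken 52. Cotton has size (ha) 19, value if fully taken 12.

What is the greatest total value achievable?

Best value per unit of size first: Sunflower 40/3≈13.3, Oats 32/4≈8, Maize 52/9≈5.78, Canola 43/12≈3.58, Lentils 59/25≈2.36, Cotton 12/19≈0.632.
All 3 ha of Sunflower fit (value 40) ; 37 remain.
Take all of Oats (4 ha, value 32) ; 33 ha left.
Maize: take in full, 9 ha for value 52 ; 24 left.
All 12 ha of Canola fit (value 43) ; 12 remain.
12 ha left: a 12/25 share of Lentils gives 59×12/25 = 28.32.
Total value = 195.32.

195.32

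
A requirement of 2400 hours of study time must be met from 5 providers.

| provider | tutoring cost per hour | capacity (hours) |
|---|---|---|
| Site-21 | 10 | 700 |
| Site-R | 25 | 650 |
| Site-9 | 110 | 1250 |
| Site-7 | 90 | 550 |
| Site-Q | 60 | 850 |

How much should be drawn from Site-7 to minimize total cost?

200

Cheapest first:
Take 700 from Site-21 at 10 — need 1700 more.
Take 650 from Site-R at 25 — need 1050 more.
Take 850 from Site-Q at 60 — need 200 more.
Site-7 (90): take the remaining 200 — done.
Site-9: unused.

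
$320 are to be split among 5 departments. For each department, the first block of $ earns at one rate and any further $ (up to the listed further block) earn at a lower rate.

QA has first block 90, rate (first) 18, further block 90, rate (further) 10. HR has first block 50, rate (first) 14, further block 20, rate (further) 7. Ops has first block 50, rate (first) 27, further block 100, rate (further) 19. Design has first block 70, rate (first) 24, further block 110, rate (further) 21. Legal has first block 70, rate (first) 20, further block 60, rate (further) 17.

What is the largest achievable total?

Rank every tier by rate: Ops/first 27 > Design/first 24 > Design/second 21 > Legal/first 20 > Ops/second 19 > QA/first 18 > Legal/second 17 > HR/first 14 > QA/second 10 > HR/second 7.
Ops first at 27: fill all 50 → 270 left.
Fill Design first block (70 at 24) → 200 left.
Design second at 21: fill all 110 → 90 left.
Legal first at 20: fill all 70 → 20 left.
Ops second at 19: only 20 left, fill 20.
Total = 27×50 + 24×70 + 21×110 + 20×70 + 19×20 = 7120.

7120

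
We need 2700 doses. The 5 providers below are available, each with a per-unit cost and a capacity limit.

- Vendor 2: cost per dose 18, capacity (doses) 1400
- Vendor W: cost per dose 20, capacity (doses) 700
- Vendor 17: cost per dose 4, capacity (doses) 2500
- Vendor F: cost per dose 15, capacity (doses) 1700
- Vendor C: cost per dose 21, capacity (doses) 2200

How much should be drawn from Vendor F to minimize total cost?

200

Cheapest first:
Vendor 17 at 4: take all 2500 doses — 200 still needed.
Vendor F at 15: take 200 of its 1700 — requirement met.
Vendor 2, Vendor W, Vendor C: unused.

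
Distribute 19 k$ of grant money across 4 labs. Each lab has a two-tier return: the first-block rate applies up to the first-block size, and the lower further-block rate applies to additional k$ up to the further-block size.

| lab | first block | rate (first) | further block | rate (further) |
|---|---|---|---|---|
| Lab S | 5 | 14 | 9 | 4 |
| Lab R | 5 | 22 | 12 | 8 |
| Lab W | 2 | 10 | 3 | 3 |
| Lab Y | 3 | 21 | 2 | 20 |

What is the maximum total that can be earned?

319

Treat each block as its own option and order by rate: Lab R/first 22 > Lab Y/first 21 > Lab Y/second 20 > Lab S/first 14 > Lab W/first 10 > Lab R/second 8 > Lab S/second 4 > Lab W/second 3.
Fill Lab R first block (5 at 22) → 14 left.
Lab Y/first (21): +3 → 11 left.
Lab Y second at 20: fill all 2 → 9 left.
Lab S/first (14): +5 → 4 left.
Lab W first at 10: fill all 2 → 2 left.
Lab R/second: +2 of 12 at 8; pool empty.
Total = 22×5 + 21×3 + 20×2 + 14×5 + 10×2 + 8×2 = 319.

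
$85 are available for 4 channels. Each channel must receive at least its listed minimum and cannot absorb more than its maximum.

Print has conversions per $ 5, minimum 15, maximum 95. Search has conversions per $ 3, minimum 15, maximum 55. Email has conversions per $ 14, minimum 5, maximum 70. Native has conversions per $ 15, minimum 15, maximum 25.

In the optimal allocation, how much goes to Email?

Meeting every minimum uses 15+15+5+15 = 50 $, leaving 35.
Rank by conversions per $: Native 15 > Email 14 > Print 5 > Search 3.
Give Native 10 more to hit its cap of 25 — 25 left.
Email has room for 65 more but only 25 remain, so it gets 30.

30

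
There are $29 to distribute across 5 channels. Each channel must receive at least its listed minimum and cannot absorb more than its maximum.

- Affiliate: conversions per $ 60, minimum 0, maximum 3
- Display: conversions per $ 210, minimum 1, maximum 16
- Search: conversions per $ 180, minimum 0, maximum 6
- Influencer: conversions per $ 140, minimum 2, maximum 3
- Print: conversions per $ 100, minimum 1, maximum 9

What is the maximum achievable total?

Meeting every minimum uses 0+1+0+2+1 = 4 $, leaving 25.
Rank by conversions per $: Display 210 > Search 180 > Influencer 140 > Print 100 > Affiliate 60.
Display takes 15 more to reach its cap of 16 ; 10 left.
Search: +6 to 6 (cap) ; 4 left.
Influencer takes 1 more to reach its cap of 3 ; 3 left.
Only 3 left; Print takes them to reach 4.
Total = 210×16 + 180×6 + 140×3 + 100×4 = 5260.

5260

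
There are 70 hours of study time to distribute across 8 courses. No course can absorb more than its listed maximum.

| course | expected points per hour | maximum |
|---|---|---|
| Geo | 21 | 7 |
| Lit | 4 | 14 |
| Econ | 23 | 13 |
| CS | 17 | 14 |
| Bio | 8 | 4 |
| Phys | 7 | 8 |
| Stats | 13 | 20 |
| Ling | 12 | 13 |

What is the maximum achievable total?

1124

Rank by expected points per hour: Econ 23 > Geo 21 > CS 17 > Stats 13 > Ling 12 > Bio 8 > Phys 7 > Lit 4.
Econ takes 13 to reach its cap of 13 — 57 left.
Geo takes 7 to reach its cap of 7 — 50 left.
CS takes 14 to reach its cap of 14 — 36 left.
Stats: +20 to 20 (cap) — 16 left.
Ling: +13 to 13 (cap) — 3 left.
Only 3 left; Bio takes them to reach 3.
Total = 21×7 + 23×13 + 17×14 + 8×3 + 13×20 + 12×13 = 1124.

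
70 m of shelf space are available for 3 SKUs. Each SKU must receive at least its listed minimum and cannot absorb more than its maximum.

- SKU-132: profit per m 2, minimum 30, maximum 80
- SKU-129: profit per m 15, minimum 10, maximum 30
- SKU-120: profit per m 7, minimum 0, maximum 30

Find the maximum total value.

Meeting every minimum uses 30+10+0 = 40 m, leaving 30.
Rank by profit per m: SKU-129 15 > SKU-120 7 > SKU-132 2.
SKU-129: +20 to 30 (cap) → 10 left.
SKU-120 has room for 30 more but only 10 remain, so it gets 10.
Total = 2×30 + 15×30 + 7×10 = 580.

580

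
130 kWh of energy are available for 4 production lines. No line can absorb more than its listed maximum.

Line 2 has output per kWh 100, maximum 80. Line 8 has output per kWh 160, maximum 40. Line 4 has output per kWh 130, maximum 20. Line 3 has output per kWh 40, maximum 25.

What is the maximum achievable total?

16000

Order the production lines by output per kWh: Line 8 160 > Line 4 130 > Line 2 100 > Line 3 40.
Line 8 takes 40 to reach its cap of 40 → 90 left.
Line 4 takes 20 to reach its cap of 20 → 70 left.
Line 2: +70 (room for 80) → 70. Pool exhausted.
Total = 100×70 + 160×40 + 130×20 = 16000.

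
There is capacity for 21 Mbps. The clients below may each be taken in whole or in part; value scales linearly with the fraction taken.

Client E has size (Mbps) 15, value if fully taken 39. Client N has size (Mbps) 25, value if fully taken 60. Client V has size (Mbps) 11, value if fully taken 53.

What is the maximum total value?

Best value per unit of size first: Client V 53/11≈4.82, Client E 39/15≈2.6, Client N 60/25≈2.4.
Take all of Client V (11 Mbps, value 53) — 10 Mbps left.
Fill the last 10 Mbps with part of Client E: 10/15 of it earns 26.
Total value = 79.

79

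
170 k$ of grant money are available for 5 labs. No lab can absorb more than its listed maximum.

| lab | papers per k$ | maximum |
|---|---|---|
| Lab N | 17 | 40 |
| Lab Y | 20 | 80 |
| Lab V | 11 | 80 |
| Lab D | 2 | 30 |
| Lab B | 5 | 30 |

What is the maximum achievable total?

Highest papers per k$ first: Lab Y 20 > Lab N 17 > Lab V 11 > Lab B 5 > Lab D 2.
Lab Y: +80 to 80 (cap) → 90 left.
Lab N: +40 to 40 (cap) → 50 left.
Only 50 left; Lab V takes them to reach 50.
Total = 17×40 + 20×80 + 11×50 = 2830.

2830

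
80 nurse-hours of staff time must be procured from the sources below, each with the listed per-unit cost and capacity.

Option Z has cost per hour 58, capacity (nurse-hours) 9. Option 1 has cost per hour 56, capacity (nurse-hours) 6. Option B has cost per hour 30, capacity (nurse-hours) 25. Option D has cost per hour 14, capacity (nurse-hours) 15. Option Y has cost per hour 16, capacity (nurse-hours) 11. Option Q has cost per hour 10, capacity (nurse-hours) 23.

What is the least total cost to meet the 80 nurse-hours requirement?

Cheapest first:
Option Q (10): use full 23 ; 57 nurse-hours to go.
Option D (14): use full 15 ; 42 nurse-hours to go.
Option Y at 16: take all 11 nurse-hours ; 31 still needed.
Option B at 30: take all 25 nurse-hours ; 6 still needed.
Option 1 at 56: take all 6 nurse-hours ; 0 still needed.
Option Z: unused.
Cost = 23×10 + 15×14 + 11×16 + 25×30 + 6×56 = 1702.

1702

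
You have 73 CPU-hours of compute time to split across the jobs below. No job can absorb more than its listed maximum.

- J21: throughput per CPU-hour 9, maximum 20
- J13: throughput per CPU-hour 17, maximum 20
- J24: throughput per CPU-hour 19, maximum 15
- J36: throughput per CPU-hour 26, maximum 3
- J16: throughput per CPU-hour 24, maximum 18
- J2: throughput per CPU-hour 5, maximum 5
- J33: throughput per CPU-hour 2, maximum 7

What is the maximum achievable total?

1288

Rank by throughput per CPU-hour: J36 26 > J16 24 > J24 19 > J13 17 > J21 9 > J2 5 > J33 2.
J36 takes 3 to reach its cap of 3 → 70 left.
J16: +18 to 18 (cap) → 52 left.
Give J24 15 to hit its cap of 15 → 37 left.
Give J13 20 to hit its cap of 20 → 17 left.
J21 has room for 20 but only 17 remain, so it gets 17.
Total = 9×17 + 17×20 + 19×15 + 26×3 + 24×18 = 1288.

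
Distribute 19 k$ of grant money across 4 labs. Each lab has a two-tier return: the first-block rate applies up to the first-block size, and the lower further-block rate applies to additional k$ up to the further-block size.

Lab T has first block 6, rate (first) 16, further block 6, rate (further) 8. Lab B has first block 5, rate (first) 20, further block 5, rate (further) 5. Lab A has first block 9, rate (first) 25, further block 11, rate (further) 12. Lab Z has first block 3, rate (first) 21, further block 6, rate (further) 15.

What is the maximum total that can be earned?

Treat each block as its own option and order by rate: Lab A/T1 25 > Lab Z/T1 21 > Lab B/T1 20 > Lab T/T1 16 > Lab Z/T2 15 > Lab A/T2 12 > Lab T/T2 8 > Lab B/T2 5.
Fill Lab A T1 block (9 at 25) — 10 left.
Lab Z/T1 (21): +3 — 7 left.
Fill Lab B T1 block (5 at 20) — 2 left.
2 remain; put them into Lab T T1 at 16.
Total = 25×9 + 21×3 + 20×5 + 16×2 = 420.

420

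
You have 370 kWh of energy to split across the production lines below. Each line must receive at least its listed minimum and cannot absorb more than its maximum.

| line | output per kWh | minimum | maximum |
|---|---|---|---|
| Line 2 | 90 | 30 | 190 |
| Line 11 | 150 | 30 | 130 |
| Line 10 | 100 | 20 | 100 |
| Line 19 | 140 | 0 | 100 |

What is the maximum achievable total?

Meeting every minimum uses 30+30+20+0 = 80 kWh, leaving 290.
Order the production lines by output per kWh: Line 11 150 > Line 19 140 > Line 10 100 > Line 2 90.
Line 11 takes 100 more to reach its cap of 130 — 190 left.
Line 19 takes 100 more to reach its cap of 100 — 90 left.
Give Line 10 80 more to hit its cap of 100 — 10 left.
Only 10 left; Line 2 takes them to reach 40.
Total = 90×40 + 150×130 + 100×100 + 140×100 = 47100.

47100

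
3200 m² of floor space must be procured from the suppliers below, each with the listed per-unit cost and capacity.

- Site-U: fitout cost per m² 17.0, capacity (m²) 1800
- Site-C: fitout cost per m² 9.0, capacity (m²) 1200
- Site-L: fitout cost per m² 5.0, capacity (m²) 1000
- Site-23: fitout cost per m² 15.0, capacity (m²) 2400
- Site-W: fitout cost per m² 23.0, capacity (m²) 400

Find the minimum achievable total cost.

30800

Cheapest first:
Take 1000 from Site-L at 5.0 ; need 2200 more.
Site-C at 9.0: take all 1200 m² ; 1000 still needed.
Site-23 (15.0): take the remaining 1000 ; done.
Site-U, Site-W: unused.
Cost = 1000×5.0 + 1200×9.0 + 1000×15.0 = 30800.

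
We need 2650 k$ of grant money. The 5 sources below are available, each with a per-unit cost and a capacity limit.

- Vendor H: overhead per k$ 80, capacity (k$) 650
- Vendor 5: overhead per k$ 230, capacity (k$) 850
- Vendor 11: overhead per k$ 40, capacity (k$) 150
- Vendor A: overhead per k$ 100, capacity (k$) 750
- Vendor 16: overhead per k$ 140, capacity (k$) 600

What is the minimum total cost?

Cheapest first:
Take 150 from Vendor 11 at 40 → need 2500 more.
Vendor H (80): use full 650 → 1850 k$ to go.
Take 750 from Vendor A at 100 → need 1100 more.
Vendor 16 (140): use full 600 → 500 k$ to go.
Vendor 5 at 230: take 500 of its 850 → requirement met.
Cost = 150×40 + 650×80 + 750×100 + 600×140 + 500×230 = 332000.

332000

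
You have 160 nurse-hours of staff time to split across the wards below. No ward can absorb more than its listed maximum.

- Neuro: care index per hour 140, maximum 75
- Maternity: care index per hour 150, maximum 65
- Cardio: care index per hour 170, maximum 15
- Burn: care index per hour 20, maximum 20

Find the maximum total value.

Order the wards by care index per hour: Cardio 170 > Maternity 150 > Neuro 140 > Burn 20.
Give Cardio 15 to hit its cap of 15 — 145 left.
Maternity takes 65 to reach its cap of 65 — 80 left.
Neuro: +75 to 75 (cap) — 5 left.
Burn has room for 20 but only 5 remain, so it gets 5.
Total = 140×75 + 150×65 + 170×15 + 20×5 = 22900.

22900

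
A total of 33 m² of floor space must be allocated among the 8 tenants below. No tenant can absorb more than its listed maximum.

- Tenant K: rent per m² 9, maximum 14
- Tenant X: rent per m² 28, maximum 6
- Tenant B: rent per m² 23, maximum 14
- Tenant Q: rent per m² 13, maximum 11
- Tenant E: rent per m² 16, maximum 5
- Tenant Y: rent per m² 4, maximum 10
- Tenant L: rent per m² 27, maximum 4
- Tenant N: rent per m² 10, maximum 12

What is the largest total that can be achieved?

730

Highest rent per m² first: Tenant X 28 > Tenant L 27 > Tenant B 23 > Tenant E 16 > Tenant Q 13 > Tenant N 10 > Tenant K 9 > Tenant Y 4.
Tenant X: +6 to 6 (cap) → 27 left.
Tenant L takes 4 to reach its cap of 4 → 23 left.
Tenant B takes 14 to reach its cap of 14 → 9 left.
Tenant E: +5 to 5 (cap) → 4 left.
Tenant Q: +4 (room for 11) → 4. Pool exhausted.
Total = 28×6 + 23×14 + 13×4 + 16×5 + 27×4 = 730.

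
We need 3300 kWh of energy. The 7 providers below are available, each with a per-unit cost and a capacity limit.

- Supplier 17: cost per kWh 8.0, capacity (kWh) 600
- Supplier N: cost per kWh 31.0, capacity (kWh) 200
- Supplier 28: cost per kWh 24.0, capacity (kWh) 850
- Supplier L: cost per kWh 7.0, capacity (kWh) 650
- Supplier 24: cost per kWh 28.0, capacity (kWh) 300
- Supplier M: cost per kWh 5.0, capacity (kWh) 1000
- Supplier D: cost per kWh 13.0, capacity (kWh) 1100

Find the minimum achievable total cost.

Fill from the cheapest provider first.
Supplier M at 5.0: take all 1000 kWh — 2300 still needed.
Take 650 from Supplier L at 7.0 — need 1650 more.
Supplier 17 (8.0): use full 600 — 1050 kWh to go.
Take 1050 from Supplier D at 13.0 to finish.
Supplier 28, Supplier 24, Supplier N: unused.
Cost = 1000×5.0 + 650×7.0 + 600×8.0 + 1050×13.0 = 28000.

28000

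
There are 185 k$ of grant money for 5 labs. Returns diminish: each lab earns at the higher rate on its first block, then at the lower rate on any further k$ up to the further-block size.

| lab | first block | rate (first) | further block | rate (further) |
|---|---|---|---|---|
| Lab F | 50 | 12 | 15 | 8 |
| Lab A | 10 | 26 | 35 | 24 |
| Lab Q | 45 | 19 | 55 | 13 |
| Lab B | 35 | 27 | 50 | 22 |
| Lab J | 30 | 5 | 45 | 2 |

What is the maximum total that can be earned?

4130

Treat each block as its own option and order by rate: Lab B/T1 27 > Lab A/T1 26 > Lab A/T2 24 > Lab B/T2 22 > Lab Q/T1 19 > Lab Q/T2 13 > Lab F/T1 12 > Lab F/T2 8 > Lab J/T1 5 > Lab J/T2 2.
Fill Lab B T1 block (35 at 27) → 150 left.
Lab A T1 at 26: fill all 10 → 140 left.
Lab A T2 at 24: fill all 35 → 105 left.
Lab B/T2 (22): +50 → 55 left.
Fill Lab Q T1 block (45 at 19) → 10 left.
10 remain; put them into Lab Q T2 at 13.
Total = 27×35 + 26×10 + 24×35 + 22×50 + 19×45 + 13×10 = 4130.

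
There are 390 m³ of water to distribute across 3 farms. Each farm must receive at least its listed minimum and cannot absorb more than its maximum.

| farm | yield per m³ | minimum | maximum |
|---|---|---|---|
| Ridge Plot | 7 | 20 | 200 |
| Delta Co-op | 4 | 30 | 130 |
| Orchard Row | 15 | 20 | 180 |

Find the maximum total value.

4080

Meeting every minimum uses 20+30+20 = 70 m³, leaving 320.
Order the farms by yield per m³: Orchard Row 15 > Ridge Plot 7 > Delta Co-op 4.
Give Orchard Row 160 more to hit its cap of 180 → 160 left.
Ridge Plot: +160 (room for 180) → 180. Pool exhausted.
Total = 7×180 + 4×30 + 15×180 = 4080.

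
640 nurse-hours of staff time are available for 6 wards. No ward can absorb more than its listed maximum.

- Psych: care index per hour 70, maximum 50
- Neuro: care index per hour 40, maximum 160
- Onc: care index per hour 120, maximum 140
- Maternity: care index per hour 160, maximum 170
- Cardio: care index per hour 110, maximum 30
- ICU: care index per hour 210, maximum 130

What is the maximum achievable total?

Highest care index per hour first: ICU 210 > Maternity 160 > Onc 120 > Cardio 110 > Psych 70 > Neuro 40.
ICU takes 130 to reach its cap of 130 → 510 left.
Maternity takes 170 to reach its cap of 170 → 340 left.
Onc: +140 to 140 (cap) → 200 left.
Cardio takes 30 to reach its cap of 30 → 170 left.
Psych: +50 to 50 (cap) → 120 left.
Neuro: +120 (room for 160) → 120. Pool exhausted.
Total = 70×50 + 40×120 + 120×140 + 160×170 + 110×30 + 210×130 = 82900.

82900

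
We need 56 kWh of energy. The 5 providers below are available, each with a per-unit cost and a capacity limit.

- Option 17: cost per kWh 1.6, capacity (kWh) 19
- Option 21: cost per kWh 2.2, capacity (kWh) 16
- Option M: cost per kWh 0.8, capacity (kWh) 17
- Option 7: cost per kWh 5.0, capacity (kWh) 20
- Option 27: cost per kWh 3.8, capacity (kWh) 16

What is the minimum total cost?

94.4

Fill from the cheapest provider first.
Take 17 from Option M at 0.8 ; need 39 more.
Take 19 from Option 17 at 1.6 ; need 20 more.
Option 21 at 2.2: take all 16 kWh ; 4 still needed.
Take 4 from Option 27 at 3.8 to finish.
Option 7: unused.
Cost = 17×0.8 + 19×1.6 + 16×2.2 + 4×3.8 = 94.4.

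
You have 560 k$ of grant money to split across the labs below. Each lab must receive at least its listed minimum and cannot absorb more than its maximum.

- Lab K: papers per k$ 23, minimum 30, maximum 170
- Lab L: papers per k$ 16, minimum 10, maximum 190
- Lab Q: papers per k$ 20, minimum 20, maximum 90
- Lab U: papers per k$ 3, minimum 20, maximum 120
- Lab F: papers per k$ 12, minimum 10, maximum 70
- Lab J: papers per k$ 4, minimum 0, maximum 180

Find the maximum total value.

Meeting every minimum uses 30+10+20+20+10+0 = 90 k$, leaving 470.
Highest papers per k$ first: Lab K 23 > Lab Q 20 > Lab L 16 > Lab F 12 > Lab J 4 > Lab U 3.
Lab K: +140 to 170 (cap) ; 330 left.
Lab Q takes 70 more to reach its cap of 90 ; 260 left.
Give Lab L 180 more to hit its cap of 190 ; 80 left.
Give Lab F 60 more to hit its cap of 70 ; 20 left.
Only 20 left; Lab J takes them to reach 20.
Total = 23×170 + 16×190 + 20×90 + 3×20 + 12×70 + 4×20 = 9730.

9730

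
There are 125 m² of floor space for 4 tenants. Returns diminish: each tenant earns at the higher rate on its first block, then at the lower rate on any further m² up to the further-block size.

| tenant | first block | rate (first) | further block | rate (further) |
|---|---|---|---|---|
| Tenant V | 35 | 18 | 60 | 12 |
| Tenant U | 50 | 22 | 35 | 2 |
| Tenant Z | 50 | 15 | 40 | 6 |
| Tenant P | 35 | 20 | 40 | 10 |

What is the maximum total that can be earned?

2505

Treat each block as its own option and order by rate: Tenant U/first 22 > Tenant P/first 20 > Tenant V/first 18 > Tenant Z/first 15 > Tenant V/second 12 > Tenant P/second 10 > Tenant Z/second 6 > Tenant U/second 2.
Tenant U first at 22: fill all 50 → 75 left.
Tenant P/first (20): +35 → 40 left.
Tenant V first at 18: fill all 35 → 5 left.
Tenant Z/first: +5 of 50 at 15; pool empty.
Total = 22×50 + 20×35 + 18×35 + 15×5 = 2505.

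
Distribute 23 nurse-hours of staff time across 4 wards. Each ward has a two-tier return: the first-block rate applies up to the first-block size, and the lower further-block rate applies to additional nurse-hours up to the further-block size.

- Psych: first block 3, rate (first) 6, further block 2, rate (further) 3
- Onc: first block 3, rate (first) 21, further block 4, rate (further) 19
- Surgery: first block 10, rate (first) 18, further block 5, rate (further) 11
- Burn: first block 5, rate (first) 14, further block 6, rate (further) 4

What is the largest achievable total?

400

Treat each block as its own option and order by rate: Onc/T1 21 > Onc/T2 19 > Surgery/T1 18 > Burn/T1 14 > Surgery/T2 11 > Psych/T1 6 > Burn/T2 4 > Psych/T2 3.
Onc/T1 (21): +3 → 20 left.
Onc T2 at 19: fill all 4 → 16 left.
Surgery T1 at 18: fill all 10 → 6 left.
Fill Burn T1 block (5 at 14) → 1 left.
Surgery T2 at 11: only 1 left, fill 1.
Total = 21×3 + 19×4 + 18×10 + 14×5 + 11×1 = 400.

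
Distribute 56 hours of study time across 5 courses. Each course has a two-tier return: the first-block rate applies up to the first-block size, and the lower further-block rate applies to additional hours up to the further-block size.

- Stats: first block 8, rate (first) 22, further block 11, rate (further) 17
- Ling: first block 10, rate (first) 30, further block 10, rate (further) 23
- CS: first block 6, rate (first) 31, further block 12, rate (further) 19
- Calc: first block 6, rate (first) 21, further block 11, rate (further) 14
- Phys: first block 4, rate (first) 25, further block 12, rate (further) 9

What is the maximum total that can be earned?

1346

Treat each block as its own option and order by rate: CS/tier1 31 > Ling/tier1 30 > Phys/tier1 25 > Ling/tier2 23 > Stats/tier1 22 > Calc/tier1 21 > CS/tier2 19 > Stats/tier2 17 > Calc/tier2 14 > Phys/tier2 9.
Fill CS tier1 block (6 at 31) → 50 left.
Ling/tier1 (30): +10 → 40 left.
Phys/tier1 (25): +4 → 36 left.
Fill Ling tier2 block (10 at 23) → 26 left.
Fill Stats tier1 block (8 at 22) → 18 left.
Calc/tier1 (21): +6 → 12 left.
CS/tier2 (19): +12 → 0 left.
Total = 31×6 + 30×10 + 25×4 + 23×10 + 22×8 + 21×6 + 19×12 = 1346.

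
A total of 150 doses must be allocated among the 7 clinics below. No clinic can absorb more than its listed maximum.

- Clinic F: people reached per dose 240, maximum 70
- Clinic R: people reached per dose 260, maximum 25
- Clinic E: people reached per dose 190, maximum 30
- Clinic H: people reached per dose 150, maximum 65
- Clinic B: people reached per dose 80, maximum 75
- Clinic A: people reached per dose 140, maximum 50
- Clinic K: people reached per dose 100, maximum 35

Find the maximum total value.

32750

Rank by people reached per dose: Clinic R 260 > Clinic F 240 > Clinic E 190 > Clinic H 150 > Clinic A 140 > Clinic K 100 > Clinic B 80.
Clinic R takes 25 to reach its cap of 25 ; 125 left.
Clinic F: +70 to 70 (cap) ; 55 left.
Clinic E: +30 to 30 (cap) ; 25 left.
Clinic H: +25 (room for 65) → 25. Pool exhausted.
Total = 240×70 + 260×25 + 190×30 + 150×25 = 32750.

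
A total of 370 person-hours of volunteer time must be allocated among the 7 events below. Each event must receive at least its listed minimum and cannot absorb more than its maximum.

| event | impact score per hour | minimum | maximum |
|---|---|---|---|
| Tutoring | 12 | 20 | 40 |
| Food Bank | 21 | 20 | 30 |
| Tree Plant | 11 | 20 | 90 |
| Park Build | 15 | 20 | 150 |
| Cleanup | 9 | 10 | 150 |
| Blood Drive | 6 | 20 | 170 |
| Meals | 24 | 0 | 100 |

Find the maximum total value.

6190

Meeting every minimum uses 20+20+20+20+10+20+0 = 110 person-hours, leaving 260.
Highest impact score per hour first: Meals 24 > Food Bank 21 > Park Build 15 > Tutoring 12 > Tree Plant 11 > Cleanup 9 > Blood Drive 6.
Meals takes 100 more to reach its cap of 100 → 160 left.
Food Bank takes 10 more to reach its cap of 30 → 150 left.
Park Build: +130 to 150 (cap) → 20 left.
Give Tutoring 20 more to hit its cap of 40 → 0 left.
Total = 12×40 + 21×30 + 11×20 + 15×150 + 9×10 + 6×20 + 24×100 = 6190.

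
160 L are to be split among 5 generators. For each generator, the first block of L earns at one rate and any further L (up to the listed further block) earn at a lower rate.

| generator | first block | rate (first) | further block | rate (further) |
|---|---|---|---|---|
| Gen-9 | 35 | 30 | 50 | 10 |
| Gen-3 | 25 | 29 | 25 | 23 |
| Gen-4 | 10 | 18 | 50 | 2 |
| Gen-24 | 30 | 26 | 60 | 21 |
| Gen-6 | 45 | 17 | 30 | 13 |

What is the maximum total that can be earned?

Rank every tier by rate: Gen-9/T1 30 > Gen-3/T1 29 > Gen-24/T1 26 > Gen-3/T2 23 > Gen-24/T2 21 > Gen-4/T1 18 > Gen-6/T1 17 > Gen-6/T2 13 > Gen-9/T2 10 > Gen-4/T2 2.
Gen-9 T1 at 30: fill all 35 ; 125 left.
Fill Gen-3 T1 block (25 at 29) ; 100 left.
Gen-24/T1 (26): +30 ; 70 left.
Fill Gen-3 T2 block (25 at 23) ; 45 left.
45 remain; put them into Gen-24 T2 at 21.
Total = 30×35 + 29×25 + 26×30 + 23×25 + 21×45 = 4075.

4075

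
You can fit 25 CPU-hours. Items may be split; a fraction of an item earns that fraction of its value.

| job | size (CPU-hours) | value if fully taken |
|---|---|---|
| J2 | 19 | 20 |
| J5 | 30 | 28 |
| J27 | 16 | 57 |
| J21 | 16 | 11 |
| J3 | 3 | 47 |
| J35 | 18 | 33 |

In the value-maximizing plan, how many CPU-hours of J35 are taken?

6

Sort by value density: J3 47/3≈15.7, J27 57/16≈3.56, J35 33/18≈1.83, J2 20/19≈1.05, J5 28/30≈0.933, J21 11/16≈0.688.
Take all of J3 (3 CPU-hours, value 47) → 22 CPU-hours left.
Take all of J27 (16 CPU-hours, value 57) → 6 CPU-hours left.
6 CPU-hours left: a 6/18 share of J35 gives 33×6/18 = 11.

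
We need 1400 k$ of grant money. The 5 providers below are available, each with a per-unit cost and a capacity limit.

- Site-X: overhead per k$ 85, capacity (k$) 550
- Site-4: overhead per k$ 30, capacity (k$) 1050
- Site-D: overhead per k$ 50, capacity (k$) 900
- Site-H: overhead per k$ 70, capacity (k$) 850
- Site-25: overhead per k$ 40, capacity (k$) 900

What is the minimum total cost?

Cheapest first:
Site-4 (30): use full 1050 ; 350 k$ to go.
Take 350 from Site-25 at 40 to finish.
Site-D, Site-H, Site-X: unused.
Cost = 1050×30 + 350×40 = 45500.

45500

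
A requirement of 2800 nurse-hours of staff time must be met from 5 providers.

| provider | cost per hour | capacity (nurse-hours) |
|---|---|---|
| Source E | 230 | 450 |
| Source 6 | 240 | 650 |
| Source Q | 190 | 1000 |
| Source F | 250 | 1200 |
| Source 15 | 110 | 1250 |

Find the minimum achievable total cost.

455000

Fill from the cheapest provider first.
Source 15 (110): use full 1250 → 1550 nurse-hours to go.
Take 1000 from Source Q at 190 → need 550 more.
Take 450 from Source E at 230 → need 100 more.
Take 100 from Source 6 at 240 to finish.
Source F: unused.
Cost = 1250×110 + 1000×190 + 450×230 + 100×240 = 455000.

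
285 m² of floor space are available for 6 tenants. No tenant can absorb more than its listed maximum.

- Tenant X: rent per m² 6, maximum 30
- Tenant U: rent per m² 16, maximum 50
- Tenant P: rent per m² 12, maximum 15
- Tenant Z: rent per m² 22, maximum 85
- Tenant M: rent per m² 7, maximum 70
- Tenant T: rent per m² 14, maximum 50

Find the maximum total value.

4130

Highest rent per m² first: Tenant Z 22 > Tenant U 16 > Tenant T 14 > Tenant P 12 > Tenant M 7 > Tenant X 6.
Tenant Z: +85 to 85 (cap) ; 200 left.
Tenant U: +50 to 50 (cap) ; 150 left.
Tenant T: +50 to 50 (cap) ; 100 left.
Give Tenant P 15 to hit its cap of 15 ; 85 left.
Tenant M takes 70 to reach its cap of 70 ; 15 left.
Tenant X: +15 (room for 30) → 15. Pool exhausted.
Total = 6×15 + 16×50 + 12×15 + 22×85 + 7×70 + 14×50 = 4130.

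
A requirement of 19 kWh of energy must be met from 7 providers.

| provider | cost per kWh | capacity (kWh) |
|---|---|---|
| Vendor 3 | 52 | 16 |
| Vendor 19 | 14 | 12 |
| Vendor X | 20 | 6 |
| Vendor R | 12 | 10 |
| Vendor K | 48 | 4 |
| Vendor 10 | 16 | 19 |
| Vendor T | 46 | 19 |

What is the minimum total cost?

246

Use providers in increasing cost order.
Vendor R at 12: take all 10 kWh — 9 still needed.
Vendor 19 (14): take the remaining 9 — done.
Vendor 10, Vendor X, Vendor T, Vendor K, Vendor 3: unused.
Cost = 10×12 + 9×14 = 246.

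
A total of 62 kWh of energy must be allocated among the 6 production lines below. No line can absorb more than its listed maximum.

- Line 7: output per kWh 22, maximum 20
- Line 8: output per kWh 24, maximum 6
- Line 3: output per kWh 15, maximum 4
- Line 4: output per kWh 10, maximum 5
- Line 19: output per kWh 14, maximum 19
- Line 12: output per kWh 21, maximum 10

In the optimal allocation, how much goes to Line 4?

3

Highest output per kWh first: Line 8 24 > Line 7 22 > Line 12 21 > Line 3 15 > Line 19 14 > Line 4 10.
Line 8: +6 to 6 (cap) → 56 left.
Line 7: +20 to 20 (cap) → 36 left.
Give Line 12 10 to hit its cap of 10 → 26 left.
Line 3: +4 to 4 (cap) → 22 left.
Line 19 takes 19 to reach its cap of 19 → 3 left.
Only 3 left; Line 4 takes them to reach 3.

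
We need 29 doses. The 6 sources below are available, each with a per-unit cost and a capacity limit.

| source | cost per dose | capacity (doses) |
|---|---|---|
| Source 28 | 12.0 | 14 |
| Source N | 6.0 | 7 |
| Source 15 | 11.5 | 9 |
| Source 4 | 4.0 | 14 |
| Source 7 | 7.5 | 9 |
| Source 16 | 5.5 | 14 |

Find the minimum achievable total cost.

139

Fill from the cheapest source first.
Source 4 (4.0): use full 14 → 15 doses to go.
Source 16 (5.5): use full 14 → 1 doses to go.
Take 1 from Source N at 6.0 to finish.
Source 7, Source 15, Source 28: unused.
Cost = 14×4.0 + 14×5.5 + 1×6.0 = 139.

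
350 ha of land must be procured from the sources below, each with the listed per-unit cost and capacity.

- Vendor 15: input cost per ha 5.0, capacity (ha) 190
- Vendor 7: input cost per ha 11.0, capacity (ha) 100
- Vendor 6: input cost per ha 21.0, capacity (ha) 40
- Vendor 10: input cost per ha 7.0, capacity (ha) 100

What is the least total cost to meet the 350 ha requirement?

2310

Cheapest first:
Vendor 15 at 5.0: take all 190 ha ; 160 still needed.
Vendor 10 (7.0): use full 100 ; 60 ha to go.
Vendor 7 (11.0): take the remaining 60 ; done.
Vendor 6: unused.
Cost = 190×5.0 + 100×7.0 + 60×11.0 = 2310.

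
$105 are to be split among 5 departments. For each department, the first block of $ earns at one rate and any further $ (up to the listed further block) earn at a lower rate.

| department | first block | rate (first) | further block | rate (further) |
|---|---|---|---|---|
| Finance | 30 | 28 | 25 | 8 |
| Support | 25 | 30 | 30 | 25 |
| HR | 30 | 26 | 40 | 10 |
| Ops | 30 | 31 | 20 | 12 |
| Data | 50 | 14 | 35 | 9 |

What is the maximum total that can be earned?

3040

Rank every tier by rate: Ops/first 31 > Support/first 30 > Finance/first 28 > HR/first 26 > Support/second 25 > Data/first 14 > Ops/second 12 > HR/second 10 > Data/second 9 > Finance/second 8.
Ops/first (31): +30 ; 75 left.
Support/first (30): +25 ; 50 left.
Finance/first (28): +30 ; 20 left.
HR/first: +20 of 30 at 26; pool empty.
Total = 31×30 + 30×25 + 28×30 + 26×20 = 3040.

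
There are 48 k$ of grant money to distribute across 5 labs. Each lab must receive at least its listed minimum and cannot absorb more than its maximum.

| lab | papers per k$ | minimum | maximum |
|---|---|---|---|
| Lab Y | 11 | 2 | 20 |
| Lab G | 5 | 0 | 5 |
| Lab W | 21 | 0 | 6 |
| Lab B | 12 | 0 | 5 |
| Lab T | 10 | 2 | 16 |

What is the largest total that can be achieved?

Meeting every minimum uses 2+0+0+0+2 = 4 k$, leaving 44.
Order the labs by papers per k$: Lab W 21 > Lab B 12 > Lab Y 11 > Lab T 10 > Lab G 5.
Lab W: +6 to 6 (cap) ; 38 left.
Lab B: +5 to 5 (cap) ; 33 left.
Lab Y takes 18 more to reach its cap of 20 ; 15 left.
Lab T: +14 to 16 (cap) ; 1 left.
Only 1 left; Lab G takes them to reach 1.
Total = 11×20 + 5×1 + 21×6 + 12×5 + 10×16 = 571.

571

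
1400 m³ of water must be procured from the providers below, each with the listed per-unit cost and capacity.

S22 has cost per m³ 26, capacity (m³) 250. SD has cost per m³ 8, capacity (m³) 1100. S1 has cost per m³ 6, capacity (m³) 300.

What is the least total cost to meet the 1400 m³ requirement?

Cheapest first:
Take 300 from S1 at 6 ; need 1100 more.
Take 1100 from SD at 8 ; need 0 more.
S22: unused.
Cost = 300×6 + 1100×8 = 10600.

10600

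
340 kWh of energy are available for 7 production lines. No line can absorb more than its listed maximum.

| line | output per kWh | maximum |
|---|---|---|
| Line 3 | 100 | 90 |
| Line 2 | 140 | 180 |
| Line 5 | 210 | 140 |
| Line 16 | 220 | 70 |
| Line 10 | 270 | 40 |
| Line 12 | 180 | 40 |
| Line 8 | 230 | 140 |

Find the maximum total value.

Rank by output per kWh: Line 10 270 > Line 8 230 > Line 16 220 > Line 5 210 > Line 12 180 > Line 2 140 > Line 3 100.
Line 10: +40 to 40 (cap) — 300 left.
Give Line 8 140 to hit its cap of 140 — 160 left.
Give Line 16 70 to hit its cap of 70 — 90 left.
Line 5: +90 (room for 140) → 90. Pool exhausted.
Total = 210×90 + 220×70 + 270×40 + 230×140 = 77300.

77300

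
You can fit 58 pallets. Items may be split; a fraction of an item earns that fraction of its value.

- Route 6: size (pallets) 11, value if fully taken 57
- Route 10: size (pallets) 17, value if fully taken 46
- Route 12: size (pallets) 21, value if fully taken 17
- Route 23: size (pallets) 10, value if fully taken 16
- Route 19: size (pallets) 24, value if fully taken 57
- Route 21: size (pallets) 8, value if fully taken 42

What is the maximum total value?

197.25

Sort by value density: Route 21 42/8≈5.25, Route 6 57/11≈5.18, Route 10 46/17≈2.71, Route 19 57/24≈2.38, Route 23 16/10≈1.6, Route 12 17/21≈0.81.
All 8 pallets of Route 21 fit (value 42) — 50 remain.
All 11 pallets of Route 6 fit (value 57) — 39 remain.
All 17 pallets of Route 10 fit (value 46) — 22 remain.
22 pallets left: a 22/24 share of Route 19 gives 57×22/24 = 52.25.
Total value = 197.25.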